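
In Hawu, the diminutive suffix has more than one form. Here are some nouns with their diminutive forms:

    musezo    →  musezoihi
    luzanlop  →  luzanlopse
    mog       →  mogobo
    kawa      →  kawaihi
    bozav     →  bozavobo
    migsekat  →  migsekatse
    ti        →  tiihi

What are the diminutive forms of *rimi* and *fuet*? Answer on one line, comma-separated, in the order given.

Looking at the final sound of each stem: -se when the stem ends in a voiceless consonant (*luzanlop*, *migsekat*); -obo when the stem ends in a voiced consonant (*mog*, *bozav*); -ihi when the stem ends in a vowel (*musezo*, *kawa*, *ti*).
The final sound of *rimi* is /i/, which is a vowel, so the suffix is -ihi, giving *rimiihi*.
The final sound of *fuet* is /t/, which is a voiceless consonant, so the suffix is -se, giving *fuetse*.

rimiihi, fuetse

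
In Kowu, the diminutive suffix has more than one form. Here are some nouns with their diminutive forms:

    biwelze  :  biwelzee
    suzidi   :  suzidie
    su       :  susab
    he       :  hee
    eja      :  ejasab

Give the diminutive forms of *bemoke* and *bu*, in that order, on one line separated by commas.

bemokee, busab

The suffix is conditioned by the last vowel: -e when the last vowel of the stem is a front vowel (*biwelze*, *suzidi*, *he*); -sab when the last vowel of the stem is a back vowel (*su*, *eja*).
*bemoke*: last vowel = /e/, a front vowel → -e → *bemokee*.
*bu*: last vowel = /u/, a back vowel → -sab → *busab*.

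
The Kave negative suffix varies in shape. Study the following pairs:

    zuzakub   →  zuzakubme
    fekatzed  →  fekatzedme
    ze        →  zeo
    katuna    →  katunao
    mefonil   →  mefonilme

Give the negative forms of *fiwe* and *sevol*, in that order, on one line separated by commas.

fiweo, sevolme

Looking at the final sound of each stem: -me when the stem ends in a consonant (*zuzakub*, *fekatzed*, *mefonil*); -o when the stem ends in a vowel (*ze*, *katuna*).
Since the final sound of *fiwe* is /e/ (a vowel), it takes -o, giving *fiweo*.
Since the final sound of *sevol* is /l/ (a consonant), it takes -me, giving *sevolme*.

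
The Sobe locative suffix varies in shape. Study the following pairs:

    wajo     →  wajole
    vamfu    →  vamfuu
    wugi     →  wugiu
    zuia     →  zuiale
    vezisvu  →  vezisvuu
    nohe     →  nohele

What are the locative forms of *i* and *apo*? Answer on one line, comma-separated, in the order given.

The pattern is height harmony: -u when the last vowel of the stem is a high vowel (*vamfu*, *wugi*, *vezisvu*); -le when the last vowel of the stem is a non-high vowel (*wajo*, *zuia*, *nohe*).
*i*: last vowel = /i/, a high vowel → -u → *iu*.
The last vowel of *apo* is /o/, which is a non-high vowel, so the suffix is -le, giving *apole*.

iu, apole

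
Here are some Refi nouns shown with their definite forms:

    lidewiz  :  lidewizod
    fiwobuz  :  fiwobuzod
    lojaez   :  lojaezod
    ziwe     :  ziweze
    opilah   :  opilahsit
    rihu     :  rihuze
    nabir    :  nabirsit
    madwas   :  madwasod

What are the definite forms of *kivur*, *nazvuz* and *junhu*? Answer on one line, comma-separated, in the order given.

kivursit, nazvuzod, junhuze

The suffix is conditioned by the final sound: -od when the stem ends in a sibilant (*lidewiz*, *fiwobuz*, *lojaez*, *madwas*); -sit when the stem ends in a non-sibilant consonant (*opilah*, *nabir*); -ze when the stem ends in a vowel (*ziwe*, *rihu*).
*kivur* — final sound /r/ (a non-sibilant consonant) → -sit → *kivursit*.
Since the final sound of *nazvuz* is /z/ (a sibilant), it takes -od, giving *nazvuzod*.
The final sound of *junhu* is /u/, which is a vowel, so the suffix is -ze, giving *junhuze*.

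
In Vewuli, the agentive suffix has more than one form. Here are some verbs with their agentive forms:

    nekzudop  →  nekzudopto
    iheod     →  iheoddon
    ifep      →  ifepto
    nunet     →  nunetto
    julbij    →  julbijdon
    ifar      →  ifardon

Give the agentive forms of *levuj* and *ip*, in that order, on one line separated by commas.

levujdon, ipto

The alternation tracks the final consonant of the stem — -to when the stem ends in a voiceless consonant (*nekzudop*, *ifep*, *nunet*); -don when the stem ends in a voiced consonant (*iheod*, *julbij*, *ifar*).
*levuj* — final consonant /j/ (voiced) → -don → *levujdon*.
*ip* — final consonant /p/ (voiceless) → -to → *ipto*.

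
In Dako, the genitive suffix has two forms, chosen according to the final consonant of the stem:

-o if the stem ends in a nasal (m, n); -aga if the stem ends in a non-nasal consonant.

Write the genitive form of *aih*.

*aih* — final consonant /h/ (non-nasal) → -aga → *aihaga*.

aihaga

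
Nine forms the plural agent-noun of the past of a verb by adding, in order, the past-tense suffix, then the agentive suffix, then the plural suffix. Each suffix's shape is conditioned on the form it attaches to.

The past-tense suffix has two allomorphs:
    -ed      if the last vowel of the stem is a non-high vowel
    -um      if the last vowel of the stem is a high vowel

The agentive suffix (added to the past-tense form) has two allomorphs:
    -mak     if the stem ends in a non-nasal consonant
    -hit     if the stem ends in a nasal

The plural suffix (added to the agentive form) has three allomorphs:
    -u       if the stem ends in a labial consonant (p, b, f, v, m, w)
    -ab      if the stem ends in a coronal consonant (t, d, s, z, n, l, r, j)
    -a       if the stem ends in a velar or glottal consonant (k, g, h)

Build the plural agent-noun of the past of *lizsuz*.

lizsuzumhitab

*lizsuz*: last vowel = /u/, a high vowel → -um → *lizsuzum*.
The past-tense form *lizsuzum* — final consonant /m/ (a nasal) → -hit → *lizsuzumhit*.
Since the final consonant of the agentive form *lizsuzumhit* is /t/ (coronal), it takes -ab, giving *lizsuzumhitab*.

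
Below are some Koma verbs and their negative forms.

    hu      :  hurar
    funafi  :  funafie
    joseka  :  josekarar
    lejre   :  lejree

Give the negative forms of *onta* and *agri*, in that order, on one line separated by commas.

The suffix is conditioned by the last vowel: -e when the last vowel of the stem is a front vowel (*funafi*, *lejre*); -rar when the last vowel of the stem is a back vowel (*hu*, *joseka*).
*onta*: last vowel = /a/, a back vowel → -rar → *ontarar*.
The last vowel of *agri* is /i/, which is a front vowel, so the suffix is -e, giving *agrie*.

ontarar, agrie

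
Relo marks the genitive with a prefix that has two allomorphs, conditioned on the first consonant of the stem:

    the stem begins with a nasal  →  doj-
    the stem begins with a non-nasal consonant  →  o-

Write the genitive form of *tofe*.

*tofe* — first consonant /t/ (non-nasal) → o- → *otofe*.

otofe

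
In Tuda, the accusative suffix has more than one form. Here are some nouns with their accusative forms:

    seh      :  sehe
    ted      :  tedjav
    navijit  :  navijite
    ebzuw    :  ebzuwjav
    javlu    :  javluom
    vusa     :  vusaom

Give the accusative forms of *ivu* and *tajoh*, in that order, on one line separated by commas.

ivuom, tajohe

Looking at the final sound of each stem: -e when the stem ends in a voiceless consonant (*seh*, *navijit*); -jav when the stem ends in a voiced consonant (*ted*, *ebzuw*); -om when the stem ends in a vowel (*javlu*, *vusa*).
*ivu*: final sound = /u/, a vowel → -om → *ivuom*.
Since the final sound of *tajoh* is /h/ (a voiceless consonant), it takes -e, giving *tajohe*.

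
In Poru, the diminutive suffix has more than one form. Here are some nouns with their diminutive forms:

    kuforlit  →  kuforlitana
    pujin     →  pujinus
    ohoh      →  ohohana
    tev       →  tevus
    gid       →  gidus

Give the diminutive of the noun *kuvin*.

kuvinus

The pattern is voicing of the final consonant: -ana when the stem ends in a voiceless consonant (*kuforlit*, *ohoh*); -us when the stem ends in a voiced consonant (*pujin*, *tev*, *gid*).
*kuvin* — final consonant /n/ (voiced) → -us → *kuvinus*.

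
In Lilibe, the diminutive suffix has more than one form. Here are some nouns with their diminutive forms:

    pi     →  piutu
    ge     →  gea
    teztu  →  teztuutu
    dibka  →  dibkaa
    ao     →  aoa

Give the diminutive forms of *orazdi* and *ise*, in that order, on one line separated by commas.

The suffix is conditioned by the last vowel: -utu when the last vowel of the stem is a high vowel (*pi*, *teztu*); -a when the last vowel of the stem is a non-high vowel (*ge*, *dibka*, *ao*).
*orazdi*: last vowel = /i/, a high vowel → -utu → *orazdiutu*.
Since the last vowel of *ise* is /e/ (a non-high vowel), it takes -a, giving *isea*.

orazdiutu, isea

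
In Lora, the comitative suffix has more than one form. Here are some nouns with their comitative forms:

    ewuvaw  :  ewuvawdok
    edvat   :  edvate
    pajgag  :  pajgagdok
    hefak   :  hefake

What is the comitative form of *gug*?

The suffix is conditioned by the final consonant: -e when the stem ends in a voiceless consonant (*edvat*, *hefak*); -dok when the stem ends in a voiced consonant (*ewuvaw*, *pajgag*).
*gug*: final consonant = /g/, voiced → -dok → *gugdok*.

gugdok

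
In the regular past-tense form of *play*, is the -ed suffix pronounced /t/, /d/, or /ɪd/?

The stem *play* ends in a voiced sound other than /d/.
The -ed suffix is realized as /ɪd/ after /t, d/; as /t/ after other voiceless consonants; and as /d/ after other voiced sounds.
So -ed on *play* is pronounced /d/.

/d/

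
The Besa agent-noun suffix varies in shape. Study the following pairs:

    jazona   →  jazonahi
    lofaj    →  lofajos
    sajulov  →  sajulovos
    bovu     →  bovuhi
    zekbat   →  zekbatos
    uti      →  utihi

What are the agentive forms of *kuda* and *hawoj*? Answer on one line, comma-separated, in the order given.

kudahi, hawojos

The suffix is conditioned by the final sound: -os when the stem ends in a consonant (*lofaj*, *sajulov*, *zekbat*); -hi when the stem ends in a vowel (*jazona*, *bovu*, *uti*).
The final sound of *kuda* is /a/, which is a vowel, so the suffix is -hi, giving *kudahi*.
*hawoj*: final sound = /j/, a consonant → -os → *hawojos*.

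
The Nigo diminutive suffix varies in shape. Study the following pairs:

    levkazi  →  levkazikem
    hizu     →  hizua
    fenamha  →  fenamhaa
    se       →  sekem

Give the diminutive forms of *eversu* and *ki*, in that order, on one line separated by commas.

The suffix is conditioned by the last vowel: -kem when the last vowel of the stem is a front vowel (*levkazi*, *se*); -a when the last vowel of the stem is a back vowel (*hizu*, *fenamha*).
*eversu*: last vowel = /u/, a back vowel → -a → *eversua*.
Since the last vowel of *ki* is /i/ (a front vowel), it takes -kem, giving *kikem*.

eversua, kikem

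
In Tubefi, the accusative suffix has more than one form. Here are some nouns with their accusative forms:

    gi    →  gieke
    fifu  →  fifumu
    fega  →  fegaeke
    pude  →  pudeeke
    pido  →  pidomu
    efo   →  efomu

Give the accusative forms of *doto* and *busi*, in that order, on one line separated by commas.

Looking at the last vowel of each stem: -mu when the last vowel of the stem is a rounded vowel (*fifu*, *pido*, *efo*); -eke when the last vowel of the stem is an unrounded vowel (*gi*, *fega*, *pude*).
The last vowel of *doto* is /o/, which is a rounded vowel, so the suffix is -mu, giving *dotomu*.
*busi*: last vowel = /i/, an unrounded vowel → -eke → *busieke*.

dotomu, busieke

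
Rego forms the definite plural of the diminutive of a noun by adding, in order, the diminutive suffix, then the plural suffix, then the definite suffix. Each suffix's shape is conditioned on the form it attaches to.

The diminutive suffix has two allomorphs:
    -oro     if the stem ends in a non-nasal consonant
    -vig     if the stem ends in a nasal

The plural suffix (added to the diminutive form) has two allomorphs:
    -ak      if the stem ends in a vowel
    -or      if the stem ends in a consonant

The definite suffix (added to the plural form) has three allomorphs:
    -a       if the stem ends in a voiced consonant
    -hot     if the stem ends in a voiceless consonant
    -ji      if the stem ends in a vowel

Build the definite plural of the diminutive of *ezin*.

ezinvigora

Since the final consonant of *ezin* is /n/ (a nasal), it takes -vig, giving *ezinvig*.
The diminutive form *ezinvig*: final sound = /g/, a consonant → -or → *ezinvigor*.
Since the final sound of the plural form *ezinvigor* is /r/ (a voiced consonant), it takes -a, giving *ezinvigora*.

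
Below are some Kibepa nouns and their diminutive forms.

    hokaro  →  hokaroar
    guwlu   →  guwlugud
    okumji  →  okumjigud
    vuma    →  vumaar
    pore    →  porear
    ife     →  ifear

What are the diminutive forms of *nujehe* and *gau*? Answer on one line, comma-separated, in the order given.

nujehear, gaugud

The pattern is height harmony: -gud when the last vowel of the stem is a high vowel (*guwlu*, *okumji*); -ar when the last vowel of the stem is a non-high vowel (*hokaro*, *vuma*, *pore*, *ife*).
*nujehe*: last vowel = /e/, a non-high vowel → -ar → *nujehear*.
The last vowel of *gau* is /u/, which is a high vowel, so the suffix is -gud, giving *gaugud*.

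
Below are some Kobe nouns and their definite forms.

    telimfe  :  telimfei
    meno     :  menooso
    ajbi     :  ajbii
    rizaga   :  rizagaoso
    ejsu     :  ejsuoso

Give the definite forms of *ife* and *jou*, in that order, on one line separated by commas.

ifei, jouoso

The alternation tracks the last vowel of the stem — -i when the last vowel of the stem is a front vowel (*telimfe*, *ajbi*); -oso when the last vowel of the stem is a back vowel (*meno*, *rizaga*, *ejsu*).
*ife* — last vowel /e/ (a front vowel) → -i → *ifei*.
*jou*: last vowel = /u/, a back vowel → -oso → *jouoso*.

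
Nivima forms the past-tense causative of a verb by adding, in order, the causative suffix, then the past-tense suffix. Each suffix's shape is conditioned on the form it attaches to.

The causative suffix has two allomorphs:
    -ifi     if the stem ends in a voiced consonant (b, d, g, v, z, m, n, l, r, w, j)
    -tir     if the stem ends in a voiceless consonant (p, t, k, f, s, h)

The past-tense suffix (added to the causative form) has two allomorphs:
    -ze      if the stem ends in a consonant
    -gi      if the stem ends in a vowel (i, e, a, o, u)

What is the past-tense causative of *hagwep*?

hagweptirze

*hagwep* — final consonant /p/ (voiceless) → -tir → *hagweptir*.
Since the final sound of the causative form *hagweptir* is /r/ (a consonant), it takes -ze, giving *hagweptirze*.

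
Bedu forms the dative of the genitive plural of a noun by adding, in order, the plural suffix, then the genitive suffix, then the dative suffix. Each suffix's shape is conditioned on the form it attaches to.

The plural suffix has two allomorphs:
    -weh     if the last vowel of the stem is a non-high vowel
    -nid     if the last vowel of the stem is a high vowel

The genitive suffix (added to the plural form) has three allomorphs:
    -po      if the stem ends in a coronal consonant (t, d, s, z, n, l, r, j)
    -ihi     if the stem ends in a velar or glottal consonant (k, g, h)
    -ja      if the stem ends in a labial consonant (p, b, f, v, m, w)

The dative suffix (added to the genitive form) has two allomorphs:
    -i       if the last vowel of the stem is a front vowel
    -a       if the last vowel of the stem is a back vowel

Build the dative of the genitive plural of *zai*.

zainidpoa

*zai*: last vowel = /i/, a high vowel → -nid → *zainid*.
Since the final consonant of the plural form *zainid* is /d/ (coronal), it takes -po, giving *zainidpo*.
The genitive form *zainidpo* — last vowel /o/ (a back vowel) → -a → *zainidpoa*.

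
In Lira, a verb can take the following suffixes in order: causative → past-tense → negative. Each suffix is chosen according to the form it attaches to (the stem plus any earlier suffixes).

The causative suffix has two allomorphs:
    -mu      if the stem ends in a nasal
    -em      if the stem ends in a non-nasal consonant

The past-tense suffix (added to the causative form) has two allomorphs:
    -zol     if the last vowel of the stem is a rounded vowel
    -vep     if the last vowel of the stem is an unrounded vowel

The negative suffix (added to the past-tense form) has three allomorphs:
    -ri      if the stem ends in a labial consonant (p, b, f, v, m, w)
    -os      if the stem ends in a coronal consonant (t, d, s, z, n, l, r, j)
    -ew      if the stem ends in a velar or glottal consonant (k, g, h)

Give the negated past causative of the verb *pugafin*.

pugafinmuzolos

Since the final consonant of *pugafin* is /n/ (a nasal), it takes -mu, giving *pugafinmu*.
The causative form *pugafinmu*: last vowel = /u/, a rounded vowel → -zol → *pugafinmuzol*.
Since the final consonant of the past-tense form *pugafinmuzol* is /l/ (coronal), it takes -os, giving *pugafinmuzolos*.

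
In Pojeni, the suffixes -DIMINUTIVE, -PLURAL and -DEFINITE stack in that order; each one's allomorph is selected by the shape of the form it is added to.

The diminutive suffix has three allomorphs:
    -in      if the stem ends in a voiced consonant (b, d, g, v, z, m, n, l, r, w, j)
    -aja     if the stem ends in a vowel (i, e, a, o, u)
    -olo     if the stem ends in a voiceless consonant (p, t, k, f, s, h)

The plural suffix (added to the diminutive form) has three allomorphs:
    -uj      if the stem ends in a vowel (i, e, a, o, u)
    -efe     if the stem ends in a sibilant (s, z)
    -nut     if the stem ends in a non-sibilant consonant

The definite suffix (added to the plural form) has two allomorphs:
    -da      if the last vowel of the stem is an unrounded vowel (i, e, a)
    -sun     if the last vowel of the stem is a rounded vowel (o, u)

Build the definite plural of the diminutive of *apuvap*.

apuvapoloujsun

*apuvap*: final sound = /p/, a voiceless consonant → -olo → *apuvapolo*.
Since the final sound of the diminutive form *apuvapolo* is /o/ (a vowel), it takes -uj, giving *apuvapolouj*.
The plural form *apuvapolouj* — last vowel /u/ (a rounded vowel) → -sun → *apuvapoloujsun*.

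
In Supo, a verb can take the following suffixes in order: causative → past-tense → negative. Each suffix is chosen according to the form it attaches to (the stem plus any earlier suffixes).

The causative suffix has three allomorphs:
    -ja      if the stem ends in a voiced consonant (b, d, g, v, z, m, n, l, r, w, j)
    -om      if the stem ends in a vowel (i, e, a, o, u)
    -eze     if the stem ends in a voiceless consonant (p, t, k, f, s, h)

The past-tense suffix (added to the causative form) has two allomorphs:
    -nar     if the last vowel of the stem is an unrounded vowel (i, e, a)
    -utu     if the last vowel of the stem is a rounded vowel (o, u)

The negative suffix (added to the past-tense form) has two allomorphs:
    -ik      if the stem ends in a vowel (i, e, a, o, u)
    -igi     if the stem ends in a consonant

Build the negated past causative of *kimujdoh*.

Since the final sound of *kimujdoh* is /h/ (a voiceless consonant), it takes -eze, giving *kimujdoheze*.
The causative form *kimujdoheze* — last vowel /e/ (an unrounded vowel) → -nar → *kimujdohezenar*.
The past-tense form *kimujdohezenar*: final sound = /r/, a consonant → -igi → *kimujdohezenarigi*.

kimujdohezenarigi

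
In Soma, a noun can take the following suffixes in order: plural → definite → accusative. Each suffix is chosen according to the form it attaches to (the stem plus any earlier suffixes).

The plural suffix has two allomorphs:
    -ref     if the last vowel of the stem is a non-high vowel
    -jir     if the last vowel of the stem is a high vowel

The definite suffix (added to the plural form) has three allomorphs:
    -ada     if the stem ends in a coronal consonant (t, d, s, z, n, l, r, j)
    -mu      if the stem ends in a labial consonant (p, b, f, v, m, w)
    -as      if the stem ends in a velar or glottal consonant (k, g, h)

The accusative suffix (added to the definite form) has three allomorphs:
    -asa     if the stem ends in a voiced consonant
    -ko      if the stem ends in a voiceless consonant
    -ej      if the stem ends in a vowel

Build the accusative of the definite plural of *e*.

erefmuej

*e*: last vowel = /e/, a non-high vowel → -ref → *eref*.
The plural form *eref* — final consonant /f/ (labial) → -mu → *erefmu*.
The definite form *erefmu*: final sound = /u/, a vowel → -ej → *erefmuej*.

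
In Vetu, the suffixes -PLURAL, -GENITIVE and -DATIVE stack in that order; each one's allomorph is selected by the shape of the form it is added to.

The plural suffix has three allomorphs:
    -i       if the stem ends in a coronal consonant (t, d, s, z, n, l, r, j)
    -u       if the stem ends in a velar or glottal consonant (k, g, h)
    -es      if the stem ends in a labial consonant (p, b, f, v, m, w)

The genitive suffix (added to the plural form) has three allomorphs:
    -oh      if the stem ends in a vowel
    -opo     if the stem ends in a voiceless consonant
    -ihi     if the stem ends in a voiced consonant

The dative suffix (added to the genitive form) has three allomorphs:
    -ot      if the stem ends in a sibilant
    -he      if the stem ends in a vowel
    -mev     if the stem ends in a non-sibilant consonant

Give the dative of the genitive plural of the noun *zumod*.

zumodiohmev

*zumod* — final consonant /d/ (coronal) → -i → *zumodi*.
The final sound of the plural form *zumodi* is /i/, which is a vowel, so the genitive suffix is -oh, giving *zumodioh*.
The final sound of the genitive form *zumodioh* is /h/, which is a non-sibilant consonant, so the dative suffix is -mev, giving *zumodiohmev*.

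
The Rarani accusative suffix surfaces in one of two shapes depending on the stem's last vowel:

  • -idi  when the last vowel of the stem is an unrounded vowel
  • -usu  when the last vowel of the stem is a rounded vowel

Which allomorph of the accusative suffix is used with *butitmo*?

*butitmo* — last vowel /o/ (a rounded vowel) → -usu.

-usu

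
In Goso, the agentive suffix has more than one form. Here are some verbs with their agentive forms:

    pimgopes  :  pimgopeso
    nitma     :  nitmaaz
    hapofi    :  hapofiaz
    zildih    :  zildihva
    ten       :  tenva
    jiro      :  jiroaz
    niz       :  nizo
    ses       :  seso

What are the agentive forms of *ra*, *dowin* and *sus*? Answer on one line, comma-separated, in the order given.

raaz, dowinva, suso

The suffix is conditioned by the final sound: -o when the stem ends in a sibilant (*pimgopes*, *niz*, *ses*); -va when the stem ends in a non-sibilant consonant (*zildih*, *ten*); -az when the stem ends in a vowel (*nitma*, *hapofi*, *jiro*).
Since the final sound of *ra* is /a/ (a vowel), it takes -az, giving *raaz*.
*dowin*: final sound = /n/, a non-sibilant consonant → -va → *dowinva*.
Since the final sound of *sus* is /s/ (a sibilant), it takes -o, giving *suso*.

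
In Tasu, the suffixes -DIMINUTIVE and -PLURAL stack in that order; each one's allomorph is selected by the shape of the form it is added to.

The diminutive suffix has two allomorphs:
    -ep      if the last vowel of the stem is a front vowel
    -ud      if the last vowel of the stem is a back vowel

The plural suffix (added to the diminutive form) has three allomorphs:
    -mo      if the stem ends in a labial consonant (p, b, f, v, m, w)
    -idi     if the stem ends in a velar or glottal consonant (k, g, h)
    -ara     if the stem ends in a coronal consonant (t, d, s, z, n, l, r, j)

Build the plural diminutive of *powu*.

powuudara

The last vowel of *powu* is /u/, which is a back vowel, so the diminutive suffix is -ud, giving *powuud*.
The final consonant of the diminutive form *powuud* is /d/, which is coronal, so the plural suffix is -ara, giving *powuudara*.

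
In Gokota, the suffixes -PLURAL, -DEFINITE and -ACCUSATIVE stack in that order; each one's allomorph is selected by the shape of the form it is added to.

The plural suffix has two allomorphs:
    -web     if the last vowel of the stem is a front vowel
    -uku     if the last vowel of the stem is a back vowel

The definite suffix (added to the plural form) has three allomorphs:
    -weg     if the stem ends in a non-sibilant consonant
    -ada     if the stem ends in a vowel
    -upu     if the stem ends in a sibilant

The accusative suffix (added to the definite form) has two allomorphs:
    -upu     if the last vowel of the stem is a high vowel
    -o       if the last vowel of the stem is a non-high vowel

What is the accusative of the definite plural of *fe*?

fewebwego

*fe*: last vowel = /e/, a front vowel → -web → *feweb*.
The plural form *feweb* — final sound /b/ (a non-sibilant consonant) → -weg → *fewebweg*.
The definite form *fewebweg* — last vowel /e/ (a non-high vowel) → -o → *fewebwego*.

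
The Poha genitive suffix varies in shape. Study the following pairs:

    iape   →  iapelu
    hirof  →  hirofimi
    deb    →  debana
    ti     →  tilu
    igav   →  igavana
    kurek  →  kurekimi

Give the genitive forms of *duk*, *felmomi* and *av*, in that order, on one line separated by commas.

dukimi, felmomilu, avana

Looking at the final sound of each stem: -imi when the stem ends in a voiceless consonant (*hirof*, *kurek*); -ana when the stem ends in a voiced consonant (*deb*, *igav*); -lu when the stem ends in a vowel (*iape*, *ti*).
*duk* — final sound /k/ (a voiceless consonant) → -imi → *dukimi*.
*felmomi* — final sound /i/ (a vowel) → -lu → *felmomilu*.
The final sound of *av* is /v/, which is a voiced consonant, so the suffix is -ana, giving *avana*.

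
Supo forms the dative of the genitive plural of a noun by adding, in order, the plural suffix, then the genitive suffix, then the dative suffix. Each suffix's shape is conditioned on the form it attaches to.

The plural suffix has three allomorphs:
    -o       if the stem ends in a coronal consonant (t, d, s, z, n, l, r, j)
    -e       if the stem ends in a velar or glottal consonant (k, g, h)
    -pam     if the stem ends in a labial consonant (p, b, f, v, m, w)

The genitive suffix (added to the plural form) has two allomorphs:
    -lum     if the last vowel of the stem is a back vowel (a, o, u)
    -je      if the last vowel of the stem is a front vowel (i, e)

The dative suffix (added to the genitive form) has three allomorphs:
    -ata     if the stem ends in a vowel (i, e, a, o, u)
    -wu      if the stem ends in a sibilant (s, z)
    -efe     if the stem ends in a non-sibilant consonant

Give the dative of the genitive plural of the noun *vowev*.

vowevpamlumefe

*vowev*: final consonant = /v/, labial → -pam → *vowevpam*.
The last vowel of the plural form *vowevpam* is /a/, which is a back vowel, so the genitive suffix is -lum, giving *vowevpamlum*.
Since the final sound of the genitive form *vowevpamlum* is /m/ (a non-sibilant consonant), it takes -efe, giving *vowevpamlumefe*.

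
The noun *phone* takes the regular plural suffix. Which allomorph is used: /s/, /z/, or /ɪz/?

The stem *phone* ends in a voiced non-sibilant sound.
The plural suffix surfaces as /ɪz/ after sibilants, /s/ after other voiceless consonants, and /z/ after other voiced sounds.
So the plural -s on *phone* is pronounced /z/.

/z/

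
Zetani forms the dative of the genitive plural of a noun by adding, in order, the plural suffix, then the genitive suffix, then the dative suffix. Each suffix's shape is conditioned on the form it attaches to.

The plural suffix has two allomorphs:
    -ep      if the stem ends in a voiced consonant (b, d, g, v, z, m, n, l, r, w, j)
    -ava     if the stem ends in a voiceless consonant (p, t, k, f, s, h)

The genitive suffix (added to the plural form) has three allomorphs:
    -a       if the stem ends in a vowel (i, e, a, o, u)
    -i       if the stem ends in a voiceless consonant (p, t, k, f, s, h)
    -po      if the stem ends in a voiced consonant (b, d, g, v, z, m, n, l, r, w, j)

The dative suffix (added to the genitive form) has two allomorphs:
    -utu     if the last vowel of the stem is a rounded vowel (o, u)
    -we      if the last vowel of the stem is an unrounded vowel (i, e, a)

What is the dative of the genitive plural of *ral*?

The final consonant of *ral* is /l/, which is voiced, so the plural suffix is -ep, giving *ralep*.
Since the final sound of the plural form *ralep* is /p/ (a voiceless consonant), it takes -i, giving *ralepi*.
The genitive form *ralepi* — last vowel /i/ (an unrounded vowel) → -we → *ralepiwe*.

ralepiwe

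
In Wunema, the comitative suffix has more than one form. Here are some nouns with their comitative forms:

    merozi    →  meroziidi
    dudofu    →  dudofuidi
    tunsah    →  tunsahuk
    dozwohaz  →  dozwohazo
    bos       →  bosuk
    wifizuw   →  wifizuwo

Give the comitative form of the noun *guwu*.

The pattern is voicing of the final sound: -uk when the stem ends in a voiceless consonant (*tunsah*, *bos*); -o when the stem ends in a voiced consonant (*dozwohaz*, *wifizuw*); -idi when the stem ends in a vowel (*merozi*, *dudofu*).
Since the final sound of *guwu* is /u/ (a vowel), it takes -idi, giving *guwuidi*.

guwuidi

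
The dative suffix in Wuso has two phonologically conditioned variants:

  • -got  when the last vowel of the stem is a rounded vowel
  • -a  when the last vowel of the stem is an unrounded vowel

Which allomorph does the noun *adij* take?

*adij* — last vowel /i/ (an unrounded vowel) → -a.

-a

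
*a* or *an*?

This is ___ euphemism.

a

The indefinite article is chosen by the initial *sound* of the following word, not its spelling.
*euphemism* begins with the sound /juː/ (eu pronounced /juː/) — a consonant sound.
So the article is *a*: This is a euphemism.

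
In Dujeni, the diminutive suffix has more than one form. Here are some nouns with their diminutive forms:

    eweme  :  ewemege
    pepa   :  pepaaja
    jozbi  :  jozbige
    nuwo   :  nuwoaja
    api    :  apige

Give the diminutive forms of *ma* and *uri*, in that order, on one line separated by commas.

The alternation tracks the last vowel of the stem — -ge when the last vowel of the stem is a front vowel (*eweme*, *jozbi*, *api*); -aja when the last vowel of the stem is a back vowel (*pepa*, *nuwo*).
*ma*: last vowel = /a/, a back vowel → -aja → *maaja*.
*uri*: last vowel = /i/, a front vowel → -ge → *urige*.

maaja, urige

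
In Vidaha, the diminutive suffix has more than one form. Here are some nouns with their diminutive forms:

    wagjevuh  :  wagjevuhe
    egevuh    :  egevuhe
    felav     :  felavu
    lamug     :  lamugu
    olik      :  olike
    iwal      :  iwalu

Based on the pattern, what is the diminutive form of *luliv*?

The pattern is voicing of the final consonant: -e when the stem ends in a voiceless consonant (*wagjevuh*, *egevuh*, *olik*); -u when the stem ends in a voiced consonant (*felav*, *lamug*, *iwal*).
*luliv* — final consonant /v/ (voiced) → -u → *lulivu*.

lulivu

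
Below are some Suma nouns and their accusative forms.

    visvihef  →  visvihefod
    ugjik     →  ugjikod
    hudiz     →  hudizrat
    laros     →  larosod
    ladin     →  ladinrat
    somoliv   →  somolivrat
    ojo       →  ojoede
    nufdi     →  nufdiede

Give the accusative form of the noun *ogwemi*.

ogwemiede

Looking at the final sound of each stem: -od when the stem ends in a voiceless consonant (*visvihef*, *ugjik*, *laros*); -rat when the stem ends in a voiced consonant (*hudiz*, *ladin*, *somoliv*); -ede when the stem ends in a vowel (*ojo*, *nufdi*).
*ogwemi* — final sound /i/ (a vowel) → -ede → *ogwemiede*.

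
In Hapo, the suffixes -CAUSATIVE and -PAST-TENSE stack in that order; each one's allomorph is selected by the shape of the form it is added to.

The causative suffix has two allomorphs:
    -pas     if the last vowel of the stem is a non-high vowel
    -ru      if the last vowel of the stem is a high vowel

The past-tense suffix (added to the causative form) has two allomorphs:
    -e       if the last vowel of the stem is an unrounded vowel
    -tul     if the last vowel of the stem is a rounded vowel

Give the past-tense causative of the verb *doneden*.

donedenpase

Since the last vowel of *doneden* is /e/ (a non-high vowel), it takes -pas, giving *donedenpas*.
The last vowel of the causative form *donedenpas* is /a/, which is an unrounded vowel, so the past-tense suffix is -e, giving *donedenpase*.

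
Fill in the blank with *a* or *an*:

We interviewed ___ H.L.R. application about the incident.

an

The indefinite article is chosen by the initial *sound* of the following word, not its spelling.
The initialism *H.L.R.* is read letter by letter; the first letter, H, is pronounced /eɪtʃ/, which begins with a vowel sound.
So the article is *an*: We interviewed an H.L.R. application about the incident.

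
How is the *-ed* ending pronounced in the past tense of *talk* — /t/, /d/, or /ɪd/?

The stem *talk* ends in a voiceless consonant other than /t/.
The -ed suffix is realized as /ɪd/ after /t, d/; as /t/ after other voiceless consonants; and as /d/ after other voiced sounds.
So -ed on *talk* is pronounced /t/.

/t/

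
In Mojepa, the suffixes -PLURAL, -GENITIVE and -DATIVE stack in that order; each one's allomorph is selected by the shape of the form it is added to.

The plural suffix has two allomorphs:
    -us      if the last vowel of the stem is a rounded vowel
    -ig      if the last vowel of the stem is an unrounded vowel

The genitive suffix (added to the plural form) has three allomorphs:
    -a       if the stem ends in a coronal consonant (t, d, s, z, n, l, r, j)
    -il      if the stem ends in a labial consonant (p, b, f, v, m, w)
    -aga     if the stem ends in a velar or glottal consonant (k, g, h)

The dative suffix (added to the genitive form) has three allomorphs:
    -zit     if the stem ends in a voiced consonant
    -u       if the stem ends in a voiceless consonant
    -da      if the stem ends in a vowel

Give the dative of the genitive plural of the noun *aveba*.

Since the last vowel of *aveba* is /a/ (an unrounded vowel), it takes -ig, giving *avebaig*.
The plural form *avebaig*: final consonant = /g/, velar/glottal → -aga → *avebaigaga*.
The final sound of the genitive form *avebaigaga* is /a/, which is a vowel, so the dative suffix is -da, giving *avebaigagada*.

avebaigagada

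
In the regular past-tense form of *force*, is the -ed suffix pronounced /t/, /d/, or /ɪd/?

/t/

The stem *force* ends in a voiceless consonant other than /t/.
The -ed suffix is realized as /ɪd/ after /t, d/; as /t/ after other voiceless consonants; and as /d/ after other voiced sounds.
So -ed on *force* is pronounced /t/.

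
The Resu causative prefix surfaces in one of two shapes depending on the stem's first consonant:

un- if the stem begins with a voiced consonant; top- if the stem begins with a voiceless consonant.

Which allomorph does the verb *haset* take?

top-

*haset* — first consonant /h/ (voiceless) → top-.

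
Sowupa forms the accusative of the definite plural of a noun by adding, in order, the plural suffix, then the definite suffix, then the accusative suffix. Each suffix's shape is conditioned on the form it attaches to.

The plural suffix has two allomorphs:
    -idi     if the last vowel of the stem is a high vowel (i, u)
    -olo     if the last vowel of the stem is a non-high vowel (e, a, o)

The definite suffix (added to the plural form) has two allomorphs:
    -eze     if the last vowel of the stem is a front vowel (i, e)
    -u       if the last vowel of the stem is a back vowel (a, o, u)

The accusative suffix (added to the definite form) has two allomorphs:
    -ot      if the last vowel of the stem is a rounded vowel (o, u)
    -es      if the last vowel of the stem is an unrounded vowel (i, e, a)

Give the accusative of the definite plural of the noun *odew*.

odewolouot

Since the last vowel of *odew* is /e/ (a non-high vowel), it takes -olo, giving *odewolo*.
The plural form *odewolo* — last vowel /o/ (a back vowel) → -u → *odewolou*.
Since the last vowel of the definite form *odewolou* is /u/ (a rounded vowel), it takes -ot, giving *odewolouot*.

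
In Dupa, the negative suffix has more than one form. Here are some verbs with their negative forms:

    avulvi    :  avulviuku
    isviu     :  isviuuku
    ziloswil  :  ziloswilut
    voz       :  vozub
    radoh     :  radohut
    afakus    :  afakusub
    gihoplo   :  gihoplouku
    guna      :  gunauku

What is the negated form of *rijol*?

The alternation tracks the final sound of the stem — -ub when the stem ends in a sibilant (*voz*, *afakus*); -ut when the stem ends in a non-sibilant consonant (*ziloswil*, *radoh*); -uku when the stem ends in a vowel (*avulvi*, *isviu*, *gihoplo*, *guna*).
*rijol*: final sound = /l/, a non-sibilant consonant → -ut → *rijolut*.

rijolut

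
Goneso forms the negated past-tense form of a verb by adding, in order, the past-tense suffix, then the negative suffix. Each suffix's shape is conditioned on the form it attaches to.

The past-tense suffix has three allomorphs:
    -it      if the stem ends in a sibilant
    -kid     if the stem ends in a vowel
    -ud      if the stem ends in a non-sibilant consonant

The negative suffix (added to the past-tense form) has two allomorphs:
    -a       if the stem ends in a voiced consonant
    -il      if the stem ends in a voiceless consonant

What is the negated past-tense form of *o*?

Since the final sound of *o* is /o/ (a vowel), it takes -kid, giving *okid*.
Since the final consonant of the past-tense form *okid* is /d/ (voiced), it takes -a, giving *okida*.

okida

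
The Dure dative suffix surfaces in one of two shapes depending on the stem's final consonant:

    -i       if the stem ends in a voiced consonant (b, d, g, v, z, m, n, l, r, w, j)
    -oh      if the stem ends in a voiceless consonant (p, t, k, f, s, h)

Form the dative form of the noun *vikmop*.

vikmopoh

*vikmop* — final consonant /p/ (voiceless) → -oh → *vikmopoh*.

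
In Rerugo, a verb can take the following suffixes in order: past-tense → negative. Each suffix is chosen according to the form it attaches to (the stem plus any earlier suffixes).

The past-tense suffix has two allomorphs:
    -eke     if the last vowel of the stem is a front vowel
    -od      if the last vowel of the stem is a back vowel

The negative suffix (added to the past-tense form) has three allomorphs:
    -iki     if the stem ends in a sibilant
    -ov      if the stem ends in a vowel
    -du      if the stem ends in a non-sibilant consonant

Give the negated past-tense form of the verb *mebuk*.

*mebuk*: last vowel = /u/, a back vowel → -od → *mebukod*.
The final sound of the past-tense form *mebukod* is /d/, which is a non-sibilant consonant, so the negative suffix is -du, giving *mebukoddu*.

mebukoddu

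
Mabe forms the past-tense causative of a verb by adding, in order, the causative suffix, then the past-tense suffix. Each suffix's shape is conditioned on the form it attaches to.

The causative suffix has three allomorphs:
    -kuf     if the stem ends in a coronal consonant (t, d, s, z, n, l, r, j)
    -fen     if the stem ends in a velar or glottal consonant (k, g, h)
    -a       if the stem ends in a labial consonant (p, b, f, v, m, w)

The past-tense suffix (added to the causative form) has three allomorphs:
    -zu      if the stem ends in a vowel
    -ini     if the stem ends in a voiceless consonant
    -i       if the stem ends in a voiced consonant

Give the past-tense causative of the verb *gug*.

*gug* — final consonant /g/ (velar/glottal) → -fen → *gugfen*.
The causative form *gugfen* — final sound /n/ (a voiced consonant) → -i → *gugfeni*.

gugfeni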